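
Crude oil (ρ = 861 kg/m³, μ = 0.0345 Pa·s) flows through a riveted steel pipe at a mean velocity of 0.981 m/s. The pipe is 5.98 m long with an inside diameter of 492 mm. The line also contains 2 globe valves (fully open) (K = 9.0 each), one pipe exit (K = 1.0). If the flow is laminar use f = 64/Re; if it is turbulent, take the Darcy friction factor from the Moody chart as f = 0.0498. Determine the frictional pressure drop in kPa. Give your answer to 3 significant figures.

Reynolds number Re = ρVD/μ = 861 · 0.981 · 0.492 / 0.0345 = 1.205e+04.
Re > 4000 → turbulent; use the Moody-chart value f = 0.0498.
Total minor-loss coefficient ΣK = 2·9 + 1·1 = 19.
ΔP = [f·L/D + ΣK]·(ρV²/2) = [0.0498·5.98/0.492 + 19]·(861·0.981²/2) = [0.6053 + 19]·414.3 = 8122 Pa.
ΔP = 8122 Pa = 8.12 kPa.

ΔP ≈ 8.12 kPa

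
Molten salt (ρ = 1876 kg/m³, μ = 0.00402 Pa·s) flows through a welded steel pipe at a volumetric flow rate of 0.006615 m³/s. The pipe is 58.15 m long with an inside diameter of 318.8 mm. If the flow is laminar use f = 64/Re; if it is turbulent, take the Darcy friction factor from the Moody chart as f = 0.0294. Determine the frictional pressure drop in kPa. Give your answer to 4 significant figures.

ΔP ≈ 0.03455 kPa

Cross-sectional area A = πD²/4 = π(0.3188)²/4 = 0.07982 m²; mean velocity V = Q/A = 0.006615/0.07982 = 0.08287 m/s.
Reynolds number Re = ρVD/μ = 1876 · 0.08287 · 0.3188 / 0.00402 = 1.233e+04.
Re > 4000 → turbulent; use the Moody-chart value f = 0.0294.
Darcy-Weisbach: ΔP = f(L/D)(ρV²/2) = 0.0294·(58.15/0.3188)·(1876·0.08287²/2) = 0.0294·182.4·6.442 = 34.55 Pa.
ΔP = 34.55 Pa = 0.03455 kPa.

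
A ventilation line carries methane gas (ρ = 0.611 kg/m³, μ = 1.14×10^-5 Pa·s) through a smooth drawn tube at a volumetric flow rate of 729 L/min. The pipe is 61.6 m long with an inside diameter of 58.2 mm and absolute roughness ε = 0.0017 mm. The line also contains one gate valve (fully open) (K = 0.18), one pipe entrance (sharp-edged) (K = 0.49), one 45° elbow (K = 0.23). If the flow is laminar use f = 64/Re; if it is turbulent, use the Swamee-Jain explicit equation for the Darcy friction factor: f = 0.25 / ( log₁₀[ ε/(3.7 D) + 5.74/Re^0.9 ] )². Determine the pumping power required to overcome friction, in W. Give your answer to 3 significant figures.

P ≈ 2.38 W

Q = 729 L/min = 729/60000 = 0.01215 m³/s.
Cross-sectional area A = πD²/4 = π(0.0582)²/4 = 0.00266 m²; mean velocity V = Q/A = 0.01215/0.00266 = 4.567 m/s.
Reynolds number Re = ρVD/μ = 0.611 · 4.567 · 0.0582 / 1.14e-05 = 1.425e+04.
Re > 4000 → turbulent. Relative roughness ε/D = 1.7e-06/0.0582 = 2.92e-05. Swamee-Jain: f = 0.25/(log₁₀[2.92e-05/3.7 + 5.74/1.425e+04^0.9])² = 0.25/(log₁₀[7.89e-06 + 0.00105])² = 0.25/(-2.976)² = 0.02822.
Total minor-loss coefficient ΣK = 1·0.18 + 1·0.49 + 1·0.23 = 0.9.
ΔP = [f·L/D + ΣK]·(ρV²/2) = [0.02822·61.6/0.0582 + 0.9]·(0.611·4.567²/2) = [29.87 + 0.9]·6.372 = 196.1 Pa.
Pumping power P = QΔP = 0.01215·196.1 = 2.383 W = 2.38 W.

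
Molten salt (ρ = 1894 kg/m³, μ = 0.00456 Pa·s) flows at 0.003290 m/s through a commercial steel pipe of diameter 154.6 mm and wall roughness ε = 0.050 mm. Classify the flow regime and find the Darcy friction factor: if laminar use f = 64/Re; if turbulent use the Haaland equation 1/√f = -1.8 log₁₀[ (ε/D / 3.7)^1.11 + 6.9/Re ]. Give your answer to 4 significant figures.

f ≈ 0.3029

Re = ρVD/μ = 1894·0.00329·0.1546/0.00456 = 211.3.
Re < 2300 → laminar, so f = 64/Re = 0.3029 (roughness is irrelevant in laminar flow).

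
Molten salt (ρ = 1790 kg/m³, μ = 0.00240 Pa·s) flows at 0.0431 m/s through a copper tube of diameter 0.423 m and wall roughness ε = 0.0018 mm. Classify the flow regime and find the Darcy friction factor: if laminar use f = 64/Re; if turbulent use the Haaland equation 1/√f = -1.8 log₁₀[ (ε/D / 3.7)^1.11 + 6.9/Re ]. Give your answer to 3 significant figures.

f ≈ 0.0284

Re = ρVD/μ = 1790·0.0431·0.423/0.0024 = 1.36e+04.
Re > 4000 → turbulent. ε/D = 1.8e-06/0.423 = 4.26e-06; Haaland: 1/√f = -1.8 log₁₀[2.56e-07 + 0.000507] = 5.93, so f = 0.02844.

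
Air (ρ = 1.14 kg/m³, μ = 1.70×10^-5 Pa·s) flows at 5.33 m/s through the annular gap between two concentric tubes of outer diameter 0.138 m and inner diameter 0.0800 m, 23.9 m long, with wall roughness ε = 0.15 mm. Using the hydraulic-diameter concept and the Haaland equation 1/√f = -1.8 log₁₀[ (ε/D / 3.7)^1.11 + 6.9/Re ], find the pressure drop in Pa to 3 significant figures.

ΔP ≈ 203 Pa

Hydraulic diameter D_h = 4A/P = D_o - D_i = 0.138 - 0.08 = 0.058 m.
Re = ρVD_h/μ = 1.14·5.33·0.058/1.7e-05 = 2.073e+04.
ε/D_h = 0.00015/0.058 = 0.00259; Haaland gives 1/√f = -1.8 log₁₀[0.000314+0.000333] = 5.74, so f = 0.03035.
ΔP = f(L/D_h)(ρV²/2) = 0.03035·23.9/0.058·16.19 = 202.5 Pa.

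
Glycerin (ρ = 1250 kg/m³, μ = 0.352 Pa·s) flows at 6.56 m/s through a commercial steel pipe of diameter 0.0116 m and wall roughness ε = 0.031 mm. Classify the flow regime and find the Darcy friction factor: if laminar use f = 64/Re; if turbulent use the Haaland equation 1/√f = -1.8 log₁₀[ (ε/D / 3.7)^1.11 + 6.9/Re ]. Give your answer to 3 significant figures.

f ≈ 0.237

Re = ρVD/μ = 1250·6.56·0.0116/0.352 = 270.2.
Re < 2300 → laminar, so f = 64/Re = 0.2368 (roughness is irrelevant in laminar flow).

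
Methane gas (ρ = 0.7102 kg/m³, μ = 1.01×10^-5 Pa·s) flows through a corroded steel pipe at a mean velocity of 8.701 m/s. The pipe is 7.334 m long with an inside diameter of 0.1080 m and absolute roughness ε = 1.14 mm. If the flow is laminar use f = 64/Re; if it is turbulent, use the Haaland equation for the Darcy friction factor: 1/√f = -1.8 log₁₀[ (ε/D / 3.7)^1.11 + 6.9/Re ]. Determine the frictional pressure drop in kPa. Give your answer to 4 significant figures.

ΔP ≈ 0.07211 kPa

Reynolds number Re = ρVD/μ = 0.7102 · 8.701 · 0.108 / 1.01e-05 = 6.608e+04.
Re > 4000 → turbulent. Relative roughness ε/D = 0.00114/0.108 = 0.0106. Haaland: 1/√f = -1.8 log₁₀[(0.0106/3.7)^1.11 + 6.9/6.608e+04] = -1.8 log₁₀[0.0015 + 0.000104] = 5.032, so f = 0.0395.
Darcy-Weisbach: ΔP = f(L/D)(ρV²/2) = 0.0395·(7.334/0.108)·(0.7102·8.701²/2) = 0.0395·67.91·26.88 = 72.11 Pa.
ΔP = 72.11 Pa = 0.07211 kPa.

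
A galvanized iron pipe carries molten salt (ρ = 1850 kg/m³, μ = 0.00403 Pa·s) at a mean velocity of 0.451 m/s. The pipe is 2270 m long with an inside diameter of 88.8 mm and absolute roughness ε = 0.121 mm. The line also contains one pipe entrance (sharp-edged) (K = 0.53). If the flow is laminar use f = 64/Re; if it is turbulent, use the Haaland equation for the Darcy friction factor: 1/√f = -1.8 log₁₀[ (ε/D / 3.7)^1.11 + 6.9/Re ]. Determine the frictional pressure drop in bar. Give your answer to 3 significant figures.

Reynolds number Re = ρVD/μ = 1850 · 0.451 · 0.0888 / 0.00403 = 1.838e+04.
Re > 4000 → turbulent. Relative roughness ε/D = 0.000121/0.0888 = 0.00136. Haaland: 1/√f = -1.8 log₁₀[(0.00136/3.7)^1.11 + 6.9/1.838e+04] = -1.8 log₁₀[0.000154 + 0.000375] = 5.897, so f = 0.02876.
Total minor-loss coefficient ΣK = 1·0.53 = 0.53.
ΔP = [f·L/D + ΣK]·(ρV²/2) = [0.02876·2270/0.0888 + 0.53]·(1850·0.451²/2) = [735.1 + 0.53]·188.1 = 1.384e+05 Pa.
ΔP = 1.384e+05 Pa = 1.38 bar.

ΔP ≈ 1.38 bar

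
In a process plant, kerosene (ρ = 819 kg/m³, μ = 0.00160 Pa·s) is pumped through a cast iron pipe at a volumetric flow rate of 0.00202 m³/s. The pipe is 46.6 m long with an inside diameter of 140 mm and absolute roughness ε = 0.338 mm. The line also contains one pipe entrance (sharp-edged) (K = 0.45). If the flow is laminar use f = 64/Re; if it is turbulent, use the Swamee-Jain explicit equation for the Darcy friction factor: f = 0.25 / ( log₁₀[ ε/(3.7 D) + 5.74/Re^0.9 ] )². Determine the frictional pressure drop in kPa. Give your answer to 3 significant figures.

ΔP ≈ 0.0860 kPa

Cross-sectional area A = πD²/4 = π(0.14)²/4 = 0.01539 m²; mean velocity V = Q/A = 0.00202/0.01539 = 0.1312 m/s.
Reynolds number Re = ρVD/μ = 819 · 0.1312 · 0.14 / 0.0016 = 9404.
Re > 4000 → turbulent. Relative roughness ε/D = 0.000338/0.14 = 0.00241. Swamee-Jain: f = 0.25/(log₁₀[0.00241/3.7 + 5.74/9404^0.9])² = 0.25/(log₁₀[0.000653 + 0.00152])² = 0.25/(-2.662)² = 0.03527.
Total minor-loss coefficient ΣK = 1·0.45 = 0.45.
ΔP = [f·L/D + ΣK]·(ρV²/2) = [0.03527·46.6/0.14 + 0.45]·(819·0.1312²/2) = [11.74 + 0.45]·7.051 = 85.96 Pa.
ΔP = 85.96 Pa = 0.0860 kPa.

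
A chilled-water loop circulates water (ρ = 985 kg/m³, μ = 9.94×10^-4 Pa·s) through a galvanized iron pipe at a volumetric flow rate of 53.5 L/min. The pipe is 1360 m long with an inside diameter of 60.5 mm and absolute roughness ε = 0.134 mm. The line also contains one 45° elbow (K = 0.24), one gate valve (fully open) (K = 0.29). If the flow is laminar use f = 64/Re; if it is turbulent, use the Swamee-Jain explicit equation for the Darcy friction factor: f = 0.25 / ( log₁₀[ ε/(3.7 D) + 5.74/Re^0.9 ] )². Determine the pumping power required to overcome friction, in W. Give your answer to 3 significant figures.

P ≈ 29.3 W

Q = 53.5 L/min = 53.5/60000 = 0.0008917 m³/s.
Cross-sectional area A = πD²/4 = π(0.0605)²/4 = 0.002875 m²; mean velocity V = Q/A = 0.0008917/0.002875 = 0.3102 m/s.
Reynolds number Re = ρVD/μ = 985 · 0.3102 · 0.0605 / 0.000994 = 1.86e+04.
Re > 4000 → turbulent. Relative roughness ε/D = 0.000134/0.0605 = 0.00221. Swamee-Jain: f = 0.25/(log₁₀[0.00221/3.7 + 5.74/1.86e+04^0.9])² = 0.25/(log₁₀[0.000599 + 0.000825])² = 0.25/(-2.847)² = 0.03085.
Total minor-loss coefficient ΣK = 1·0.24 + 1·0.29 = 0.53.
ΔP = [f·L/D + ΣK]·(ρV²/2) = [0.03085·1360/0.0605 + 0.53]·(985·0.3102²/2) = [693.5 + 0.53]·47.38 = 3.289e+04 Pa.
Pumping power P = QΔP = 0.0008917·3.289e+04 = 29.32 W = 29.3 W.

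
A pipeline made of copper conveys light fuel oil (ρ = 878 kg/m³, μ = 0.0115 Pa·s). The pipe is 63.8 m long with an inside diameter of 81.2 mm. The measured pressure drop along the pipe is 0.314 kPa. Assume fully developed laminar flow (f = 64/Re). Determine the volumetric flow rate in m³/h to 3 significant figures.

Q ≈ 1.64 m³/h

For laminar flow, f = 64/Re with Re = ρVD/μ, so Darcy-Weisbach reduces to ΔP = 32μLV/D². Solving for V: V = ΔP·D²/(32μL) = 314·(0.0812)²/(32·0.0115·63.8) = 0.08818 m/s.
Check: Re = ρVD/μ = 878·0.08818·0.0812/0.0115 = 546.7 < 2300, so the laminar assumption holds.
Q = V·A = 0.08818·(π/4·0.0812²) = 0.0004566 m³/s = 1.64 m³/h.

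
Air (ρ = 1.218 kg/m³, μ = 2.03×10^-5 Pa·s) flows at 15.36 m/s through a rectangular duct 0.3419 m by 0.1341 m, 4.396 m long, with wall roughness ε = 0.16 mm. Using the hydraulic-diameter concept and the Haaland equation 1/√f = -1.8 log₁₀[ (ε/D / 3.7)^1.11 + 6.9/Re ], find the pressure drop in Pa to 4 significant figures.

ΔP ≈ 66.77 Pa

Hydraulic diameter D_h = 4A/P = 4·(0.3419·0.1341)/(2·(0.3419+0.1341)) = 0.1834/0.952 = 0.1926 m.
Re = ρVD_h/μ = 1.218·15.36·0.1926/2.03e-05 = 1.775e+05.
ε/D_h = 0.00016/0.1926 = 0.000831; Haaland gives 1/√f = -1.8 log₁₀[8.91e-05+3.89e-05] = 7.007, so f = 0.02037.
ΔP = f(L/D_h)(ρV²/2) = 0.02037·4.396/0.1926·143.7 = 66.77 Pa.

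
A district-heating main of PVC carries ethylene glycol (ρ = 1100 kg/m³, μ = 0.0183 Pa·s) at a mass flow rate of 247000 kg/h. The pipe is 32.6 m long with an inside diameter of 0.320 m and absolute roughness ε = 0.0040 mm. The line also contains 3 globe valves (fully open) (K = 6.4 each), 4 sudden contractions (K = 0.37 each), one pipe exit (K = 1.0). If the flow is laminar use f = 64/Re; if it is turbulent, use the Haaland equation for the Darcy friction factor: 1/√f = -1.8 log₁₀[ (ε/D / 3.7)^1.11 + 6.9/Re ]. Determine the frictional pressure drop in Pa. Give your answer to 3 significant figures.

ṁ = 247000 kg/h = 247000/3600 = 68.61 kg/s.
A = πD²/4 = π(0.32)²/4 = 0.08042 m²; mean velocity V = ṁ/(ρA) = 68.61/(1100 · 0.08042) = 0.7756 m/s.
Reynolds number Re = ρVD/μ = 1100 · 0.7756 · 0.32 / 0.0183 = 1.492e+04.
Re > 4000 → turbulent. Relative roughness ε/D = 4e-06/0.32 = 1.25e-05. Haaland: 1/√f = -1.8 log₁₀[(1.25e-05/3.7)^1.11 + 6.9/1.492e+04] = -1.8 log₁₀[8.45e-07 + 0.000463] = 6.001, so f = 0.02777.
Total minor-loss coefficient ΣK = 3·6.4 + 4·0.37 + 1·1 = 21.7.
ΔP = [f·L/D + ΣK]·(ρV²/2) = [0.02777·32.6/0.32 + 21.7]·(1100·0.7756²/2) = [2.829 + 21.7]·330.8 = 8108 Pa.

ΔP ≈ 8110 Pa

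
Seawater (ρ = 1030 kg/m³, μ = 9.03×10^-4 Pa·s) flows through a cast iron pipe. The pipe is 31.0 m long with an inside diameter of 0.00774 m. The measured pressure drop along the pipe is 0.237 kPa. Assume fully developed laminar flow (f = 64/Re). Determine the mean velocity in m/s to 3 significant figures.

V ≈ 0.0159 m/s

For laminar flow, f = 64/Re with Re = ρVD/μ, so Darcy-Weisbach reduces to ΔP = 32μLV/D². Solving for V: V = ΔP·D²/(32μL) = 237·(0.00774)²/(32·0.000903·31) = 0.01585 m/s.
Check: Re = ρVD/μ = 1030·0.01585·0.00774/0.000903 = 139.9 < 2300, so the laminar assumption holds.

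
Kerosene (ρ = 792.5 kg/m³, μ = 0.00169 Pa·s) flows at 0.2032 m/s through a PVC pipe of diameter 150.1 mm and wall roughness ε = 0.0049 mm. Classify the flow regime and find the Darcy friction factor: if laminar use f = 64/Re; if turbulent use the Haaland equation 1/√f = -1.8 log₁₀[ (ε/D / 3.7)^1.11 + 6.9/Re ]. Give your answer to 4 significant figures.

f ≈ 0.02810

Re = ρVD/μ = 792.5·0.2032·0.1501/0.00169 = 1.43e+04.
Re > 4000 → turbulent. ε/D = 4.9e-06/0.1501 = 3.26e-05; Haaland: 1/√f = -1.8 log₁₀[2.45e-06 + 0.000482] = 5.966, so f = 0.0281.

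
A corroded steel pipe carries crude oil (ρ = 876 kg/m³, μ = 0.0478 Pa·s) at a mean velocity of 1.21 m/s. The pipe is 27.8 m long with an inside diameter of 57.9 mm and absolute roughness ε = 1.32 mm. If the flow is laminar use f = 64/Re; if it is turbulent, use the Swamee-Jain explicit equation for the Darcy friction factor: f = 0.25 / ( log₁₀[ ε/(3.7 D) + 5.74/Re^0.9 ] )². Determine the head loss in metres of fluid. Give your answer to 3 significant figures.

h_f ≈ 1.79 m

Reynolds number Re = ρVD/μ = 876 · 1.21 · 0.0579 / 0.0478 = 1284.
Re < 2300 → laminar flow, so f = 64/Re = 64/1284 = 0.04985 (the turbulent correlation is not needed).
Darcy-Weisbach: ΔP = f(L/D)(ρV²/2) = 0.04985·(27.8/0.0579)·(876·1.21²/2) = 0.04985·480.1·641.3 = 1.535e+04 Pa.
Head loss h_f = ΔP/(ρg) = 1.535e+04/(876·9.81) = 1.79 m.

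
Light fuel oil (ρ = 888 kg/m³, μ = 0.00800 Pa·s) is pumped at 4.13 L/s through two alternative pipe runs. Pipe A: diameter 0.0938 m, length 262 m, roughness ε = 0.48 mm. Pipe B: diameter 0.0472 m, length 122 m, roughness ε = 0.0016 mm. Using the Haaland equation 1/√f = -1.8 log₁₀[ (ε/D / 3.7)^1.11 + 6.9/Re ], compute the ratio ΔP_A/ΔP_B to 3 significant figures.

Pipe A: V = Q/A = 0.00413/0.00691 = 0.5977 m/s; Re = 6223; ε/D = 0.00512; Haaland → f = 0.04082; ΔP_A = f(L/D)(ρV²/2) = 1.808e+04 Pa.
Pipe B: V = Q/A = 0.00413/0.00175 = 2.36 m/s; Re = 1.237e+04; ε/D = 3.39e-05; Haaland → f = 0.0292; ΔP_B = f(L/D)(ρV²/2) = 1.867e+05 Pa.
ΔP_A/ΔP_B = 1.808e+04/1.867e+05 = 0.0969.

ΔP_A/ΔP_B ≈ 0.0969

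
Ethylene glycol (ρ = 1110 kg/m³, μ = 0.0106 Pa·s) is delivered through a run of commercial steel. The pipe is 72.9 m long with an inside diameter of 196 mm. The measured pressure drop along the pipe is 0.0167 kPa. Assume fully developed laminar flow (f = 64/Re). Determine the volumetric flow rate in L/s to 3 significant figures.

For laminar flow, f = 64/Re with Re = ρVD/μ, so Darcy-Weisbach reduces to ΔP = 32μLV/D². Solving for V: V = ΔP·D²/(32μL) = 16.7·(0.196)²/(32·0.0106·72.9) = 0.02594 m/s.
Check: Re = ρVD/μ = 1110·0.02594·0.196/0.0106 = 532.5 < 2300, so the laminar assumption holds.
Q = V·A = 0.02594·(π/4·0.196²) = 0.0007828 m³/s = 0.783 L/s.

Q ≈ 0.783 L/s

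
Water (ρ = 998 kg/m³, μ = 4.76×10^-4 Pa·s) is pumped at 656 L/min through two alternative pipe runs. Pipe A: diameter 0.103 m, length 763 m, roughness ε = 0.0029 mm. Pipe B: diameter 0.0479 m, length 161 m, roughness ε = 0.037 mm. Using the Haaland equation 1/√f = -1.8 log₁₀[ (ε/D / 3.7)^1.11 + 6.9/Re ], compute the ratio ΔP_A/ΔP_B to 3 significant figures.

Pipe A: V = Q/A = 0.01093/0.008332 = 1.312 m/s; Re = 2.834e+05; ε/D = 2.82e-05; Haaland → f = 0.01473; ΔP_A = f(L/D)(ρV²/2) = 9.373e+04 Pa.
Pipe B: V = Q/A = 0.01093/0.001802 = 6.067 m/s; Re = 6.093e+05; ε/D = 0.000772; Haaland → f = 0.01901; ΔP_B = f(L/D)(ρV²/2) = 1.174e+06 Pa.
ΔP_A/ΔP_B = 9.373e+04/1.174e+06 = 0.0799.

ΔP_A/ΔP_B ≈ 0.0799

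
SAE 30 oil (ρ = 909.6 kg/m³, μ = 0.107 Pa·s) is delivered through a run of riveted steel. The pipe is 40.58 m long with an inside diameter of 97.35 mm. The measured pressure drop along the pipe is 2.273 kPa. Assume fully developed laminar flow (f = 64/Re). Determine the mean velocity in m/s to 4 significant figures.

V ≈ 0.1550 m/s

For laminar flow, f = 64/Re with Re = ρVD/μ, so Darcy-Weisbach reduces to ΔP = 32μLV/D². Solving for V: V = ΔP·D²/(32μL) = 2273·(0.09735)²/(32·0.107·40.58) = 0.155 m/s.
Check: Re = ρVD/μ = 909.6·0.155·0.09735/0.107 = 128.3 < 2300, so the laminar assumption holds.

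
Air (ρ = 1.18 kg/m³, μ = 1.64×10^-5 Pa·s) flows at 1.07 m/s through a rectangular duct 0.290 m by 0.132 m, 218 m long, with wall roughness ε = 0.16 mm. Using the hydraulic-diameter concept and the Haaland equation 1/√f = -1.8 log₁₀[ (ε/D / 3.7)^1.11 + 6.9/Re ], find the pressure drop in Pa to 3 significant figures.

Hydraulic diameter D_h = 4A/P = 4·(0.29·0.132)/(2·(0.29+0.132)) = 0.1531/0.844 = 0.1814 m.
Re = ρVD_h/μ = 1.18·1.07·0.1814/1.64e-05 = 1.397e+04.
ε/D_h = 0.00016/0.1814 = 0.000882; Haaland gives 1/√f = -1.8 log₁₀[9.52e-05+0.000494] = 5.813, so f = 0.02959.
ΔP = f(L/D_h)(ρV²/2) = 0.02959·218/0.1814·0.6755 = 24.02 Pa.

ΔP ≈ 24.0 Pa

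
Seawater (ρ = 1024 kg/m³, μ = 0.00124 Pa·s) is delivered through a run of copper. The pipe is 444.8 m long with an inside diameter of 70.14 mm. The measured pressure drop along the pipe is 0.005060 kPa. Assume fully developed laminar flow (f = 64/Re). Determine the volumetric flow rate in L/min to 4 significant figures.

Q ≈ 0.3270 L/min

For laminar flow, f = 64/Re with Re = ρVD/μ, so Darcy-Weisbach reduces to ΔP = 32μLV/D². Solving for V: V = ΔP·D²/(32μL) = 5.06·(0.07014)²/(32·0.00124·444.8) = 0.00141 m/s.
Check: Re = ρVD/μ = 1024·0.00141·0.07014/0.00124 = 81.69 < 2300, so the laminar assumption holds.
Q = V·A = 0.00141·(π/4·0.07014²) = 5.45e-06 m³/s = 0.3270 L/min.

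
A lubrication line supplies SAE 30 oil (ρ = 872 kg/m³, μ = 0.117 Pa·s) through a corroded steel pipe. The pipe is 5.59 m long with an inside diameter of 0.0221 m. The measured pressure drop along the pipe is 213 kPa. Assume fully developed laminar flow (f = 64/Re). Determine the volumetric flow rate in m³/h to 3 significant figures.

Q ≈ 6.86 m³/h

For laminar flow, f = 64/Re with Re = ρVD/μ, so Darcy-Weisbach reduces to ΔP = 32μLV/D². Solving for V: V = ΔP·D²/(32μL) = 2.13e+05·(0.0221)²/(32·0.117·5.59) = 4.971 m/s.
Check: Re = ρVD/μ = 872·4.971·0.0221/0.117 = 818.7 < 2300, so the laminar assumption holds.
Q = V·A = 4.971·(π/4·0.0221²) = 0.001907 m³/s = 6.86 m³/h.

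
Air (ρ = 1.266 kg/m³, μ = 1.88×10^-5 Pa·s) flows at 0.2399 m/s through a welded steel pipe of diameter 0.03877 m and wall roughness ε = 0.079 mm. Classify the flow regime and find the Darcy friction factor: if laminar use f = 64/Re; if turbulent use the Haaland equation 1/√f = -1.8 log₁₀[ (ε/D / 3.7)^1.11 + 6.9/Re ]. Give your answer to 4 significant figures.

Re = ρVD/μ = 1.266·0.2399·0.03877/1.88e-05 = 626.3.
Re < 2300 → laminar, so f = 64/Re = 0.1022 (roughness is irrelevant in laminar flow).

f ≈ 0.1022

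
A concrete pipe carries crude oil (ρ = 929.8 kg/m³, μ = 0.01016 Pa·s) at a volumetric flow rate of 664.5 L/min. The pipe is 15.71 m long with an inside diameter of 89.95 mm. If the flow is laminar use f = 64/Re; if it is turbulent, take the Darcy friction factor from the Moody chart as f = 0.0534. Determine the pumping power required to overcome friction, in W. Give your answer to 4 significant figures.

P ≈ 145.9 W

Q = 664.5 L/min = 664.5/60000 = 0.01107 m³/s.
Cross-sectional area A = πD²/4 = π(0.08995)²/4 = 0.006355 m²; mean velocity V = Q/A = 0.01107/0.006355 = 1.743 m/s.
Reynolds number Re = ρVD/μ = 929.8 · 1.743 · 0.08995 / 0.0102 = 1.435e+04.
Re > 4000 → turbulent; use the Moody-chart value f = 0.0534.
Darcy-Weisbach: ΔP = f(L/D)(ρV²/2) = 0.0534·(15.71/0.08995)·(929.8·1.743²/2) = 0.0534·174.7·1412 = 1.317e+04 Pa.
Pumping power P = QΔP = 0.01107·1.317e+04 = 145.86 W = 145.9 W.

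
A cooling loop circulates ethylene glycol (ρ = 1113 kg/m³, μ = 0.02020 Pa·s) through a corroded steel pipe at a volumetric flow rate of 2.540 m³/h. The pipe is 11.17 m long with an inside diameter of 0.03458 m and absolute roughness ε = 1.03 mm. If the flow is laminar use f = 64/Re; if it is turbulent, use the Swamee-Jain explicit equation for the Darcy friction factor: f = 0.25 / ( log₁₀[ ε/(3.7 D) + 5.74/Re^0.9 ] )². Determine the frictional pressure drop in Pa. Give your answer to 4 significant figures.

ΔP ≈ 4536 Pa

Q = 2.540 m³/h = 2.540/3600 = 0.0007056 m³/s.
Cross-sectional area A = πD²/4 = π(0.03458)²/4 = 0.0009392 m²; mean velocity V = Q/A = 0.0007056/0.0009392 = 0.7513 m/s.
Reynolds number Re = ρVD/μ = 1113 · 0.7513 · 0.03458 / 0.0202 = 1431.
Re < 2300 → laminar flow, so f = 64/Re = 64/1431 = 0.04471 (the turbulent correlation is not needed).
Darcy-Weisbach: ΔP = f(L/D)(ρV²/2) = 0.04471·(11.17/0.03458)·(1113·0.7513²/2) = 0.04471·323·314.1 = 4536 Pa.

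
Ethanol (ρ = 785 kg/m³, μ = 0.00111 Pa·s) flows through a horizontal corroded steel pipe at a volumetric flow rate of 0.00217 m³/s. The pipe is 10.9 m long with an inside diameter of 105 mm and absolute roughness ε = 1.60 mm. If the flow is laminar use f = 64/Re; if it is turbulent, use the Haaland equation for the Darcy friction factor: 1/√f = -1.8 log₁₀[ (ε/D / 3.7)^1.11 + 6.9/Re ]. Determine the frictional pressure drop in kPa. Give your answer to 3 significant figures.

ΔP ≈ 0.119 kPa

Cross-sectional area A = πD²/4 = π(0.105)²/4 = 0.008659 m²; mean velocity V = Q/A = 0.00217/0.008659 = 0.2506 m/s.
Reynolds number Re = ρVD/μ = 785 · 0.2506 · 0.105 / 0.00111 = 1.861e+04.
Re > 4000 → turbulent. Relative roughness ε/D = 0.0016/0.105 = 0.0152. Haaland: 1/√f = -1.8 log₁₀[(0.0152/3.7)^1.11 + 6.9/1.861e+04] = -1.8 log₁₀[0.00225 + 0.000371] = 4.647, so f = 0.04632.
Darcy-Weisbach: ΔP = f(L/D)(ρV²/2) = 0.04632·(10.9/0.105)·(785·0.2506²/2) = 0.04632·103.8·24.65 = 118.5 Pa.
ΔP = 118.5 Pa = 0.119 kPa.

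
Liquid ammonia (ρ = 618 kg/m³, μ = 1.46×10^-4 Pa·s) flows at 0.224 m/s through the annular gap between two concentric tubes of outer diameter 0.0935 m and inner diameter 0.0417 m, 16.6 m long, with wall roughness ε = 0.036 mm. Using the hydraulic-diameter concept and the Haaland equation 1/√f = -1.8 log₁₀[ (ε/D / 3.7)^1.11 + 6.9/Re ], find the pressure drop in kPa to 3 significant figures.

Hydraulic diameter D_h = 4A/P = D_o - D_i = 0.0935 - 0.0417 = 0.0518 m.
Re = ρVD_h/μ = 618·0.224·0.0518/0.000146 = 4.911e+04.
ε/D_h = 3.6e-05/0.0518 = 0.000695; Haaland gives 1/√f = -1.8 log₁₀[7.31e-05+0.00014] = 6.607, so f = 0.02291.
ΔP = f(L/D_h)(ρV²/2) = 0.02291·16.6/0.0518·15.5 = 113.8 Pa.
ΔP = 0.114 kPa.

ΔP ≈ 0.114 kPa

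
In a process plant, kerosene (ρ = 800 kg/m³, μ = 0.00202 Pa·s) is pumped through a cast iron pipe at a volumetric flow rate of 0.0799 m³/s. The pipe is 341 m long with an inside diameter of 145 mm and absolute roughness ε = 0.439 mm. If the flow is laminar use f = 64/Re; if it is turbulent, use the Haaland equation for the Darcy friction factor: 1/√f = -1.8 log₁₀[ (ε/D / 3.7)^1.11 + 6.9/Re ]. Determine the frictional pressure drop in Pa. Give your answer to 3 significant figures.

ΔP ≈ 588000 Pa

Cross-sectional area A = πD²/4 = π(0.145)²/4 = 0.01651 m²; mean velocity V = Q/A = 0.0799/0.01651 = 4.839 m/s.
Reynolds number Re = ρVD/μ = 800 · 4.839 · 0.145 / 0.00202 = 2.779e+05.
Re > 4000 → turbulent. Relative roughness ε/D = 0.000439/0.145 = 0.00303. Haaland: 1/√f = -1.8 log₁₀[(0.00303/3.7)^1.11 + 6.9/2.779e+05] = -1.8 log₁₀[0.000374 + 2.48e-05] = 6.118, so f = 0.02672.
Darcy-Weisbach: ΔP = f(L/D)(ρV²/2) = 0.02672·(341/0.145)·(800·4.839²/2) = 0.02672·2352·9365 = 5.884e+05 Pa.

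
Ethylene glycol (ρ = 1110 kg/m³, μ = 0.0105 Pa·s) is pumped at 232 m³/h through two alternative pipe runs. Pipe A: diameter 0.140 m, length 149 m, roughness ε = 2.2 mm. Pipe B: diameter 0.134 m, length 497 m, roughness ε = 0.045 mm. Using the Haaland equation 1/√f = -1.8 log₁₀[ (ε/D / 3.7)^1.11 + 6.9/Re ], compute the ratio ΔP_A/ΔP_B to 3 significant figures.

ΔP_A/ΔP_B ≈ 0.525

Pipe A: V = Q/A = 0.06444/0.01539 = 4.186 m/s; Re = 6.196e+04; ε/D = 0.0157; Haaland → f = 0.04522; ΔP_A = f(L/D)(ρV²/2) = 4.681e+05 Pa.
Pipe B: V = Q/A = 0.06444/0.0141 = 4.57 m/s; Re = 6.473e+04; ε/D = 0.000336; Haaland → f = 0.02075; ΔP_B = f(L/D)(ρV²/2) = 8.921e+05 Pa.
ΔP_A/ΔP_B = 4.681e+05/8.921e+05 = 0.525.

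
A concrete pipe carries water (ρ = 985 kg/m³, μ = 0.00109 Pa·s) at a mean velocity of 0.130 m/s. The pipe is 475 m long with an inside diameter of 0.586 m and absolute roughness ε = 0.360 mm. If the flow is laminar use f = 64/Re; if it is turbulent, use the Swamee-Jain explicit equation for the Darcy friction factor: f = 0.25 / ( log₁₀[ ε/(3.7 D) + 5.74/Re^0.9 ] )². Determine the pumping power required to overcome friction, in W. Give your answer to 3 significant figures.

Reynolds number Re = ρVD/μ = 985 · 0.13 · 0.586 / 0.00109 = 6.884e+04.
Re > 4000 → turbulent. Relative roughness ε/D = 0.00036/0.586 = 0.000614. Swamee-Jain: f = 0.25/(log₁₀[0.000614/3.7 + 5.74/6.884e+04^0.9])² = 0.25/(log₁₀[0.000166 + 0.000254])² = 0.25/(-3.377)² = 0.02193.
Darcy-Weisbach: ΔP = f(L/D)(ρV²/2) = 0.02193·(475/0.586)·(985·0.13²/2) = 0.02193·810.6·8.323 = 147.9 Pa.
Q = V·A = 0.13·0.2697 = 0.03506 m³/s.
Pumping power P = QΔP = 0.03506·147.9 = 5.186 W = 5.19 W.

P ≈ 5.19 W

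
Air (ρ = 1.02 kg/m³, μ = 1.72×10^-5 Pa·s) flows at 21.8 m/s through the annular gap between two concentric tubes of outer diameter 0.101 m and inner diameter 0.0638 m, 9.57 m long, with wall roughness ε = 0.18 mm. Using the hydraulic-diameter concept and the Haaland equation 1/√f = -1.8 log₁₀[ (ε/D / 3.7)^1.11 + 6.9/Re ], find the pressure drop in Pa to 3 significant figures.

Hydraulic diameter D_h = 4A/P = D_o - D_i = 0.101 - 0.0638 = 0.0372 m.
Re = ρVD_h/μ = 1.02·21.8·0.0372/1.72e-05 = 4.809e+04.
ε/D_h = 0.00018/0.0372 = 0.00484; Haaland gives 1/√f = -1.8 log₁₀[0.00063+0.000143] = 5.601, so f = 0.03188.
ΔP = f(L/D_h)(ρV²/2) = 0.03188·9.57/0.0372·242.4 = 1988 Pa.

ΔP ≈ 1990 Pa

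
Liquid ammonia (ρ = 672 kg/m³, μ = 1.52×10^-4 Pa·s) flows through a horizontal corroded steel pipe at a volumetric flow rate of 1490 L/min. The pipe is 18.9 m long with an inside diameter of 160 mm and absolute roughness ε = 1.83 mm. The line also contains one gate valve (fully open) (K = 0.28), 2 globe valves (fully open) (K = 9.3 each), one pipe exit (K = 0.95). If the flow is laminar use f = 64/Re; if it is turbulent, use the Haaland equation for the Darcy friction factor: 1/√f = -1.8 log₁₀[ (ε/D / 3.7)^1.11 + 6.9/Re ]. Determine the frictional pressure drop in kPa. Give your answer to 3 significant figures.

Q = 1490 L/min = 1490/60000 = 0.02483 m³/s.
Cross-sectional area A = πD²/4 = π(0.16)²/4 = 0.02011 m²; mean velocity V = Q/A = 0.02483/0.02011 = 1.235 m/s.
Reynolds number Re = ρVD/μ = 672 · 1.235 · 0.16 / 0.000152 = 8.737e+05.
Re > 4000 → turbulent. Relative roughness ε/D = 0.00183/0.16 = 0.0114. Haaland: 1/√f = -1.8 log₁₀[(0.0114/3.7)^1.11 + 6.9/8.737e+05] = -1.8 log₁₀[0.00164 + 7.9e-06] = 5.011, so f = 0.03983.
Total minor-loss coefficient ΣK = 1·0.28 + 2·9.3 + 1·0.95 = 19.8.
ΔP = [f·L/D + ΣK]·(ρV²/2) = [0.03983·18.9/0.16 + 19.8]·(672·1.235²/2) = [4.704 + 19.8]·512.6 = 1.258e+04 Pa.
ΔP = 1.258e+04 Pa = 12.6 kPa.

ΔP ≈ 12.6 kPa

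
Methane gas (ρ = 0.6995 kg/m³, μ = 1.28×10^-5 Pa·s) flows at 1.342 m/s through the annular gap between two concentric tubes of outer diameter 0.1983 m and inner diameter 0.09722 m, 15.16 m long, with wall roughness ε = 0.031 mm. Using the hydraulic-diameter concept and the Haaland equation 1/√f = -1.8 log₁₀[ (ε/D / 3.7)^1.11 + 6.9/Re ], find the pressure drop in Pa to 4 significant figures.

Hydraulic diameter D_h = 4A/P = D_o - D_i = 0.1983 - 0.09722 = 0.1011 m.
Re = ρVD_h/μ = 0.6995·1.342·0.1011/1.28e-05 = 7413.
ε/D_h = 3.1e-05/0.1011 = 0.000307; Haaland gives 1/√f = -1.8 log₁₀[2.95e-05+0.000931] = 5.432, so f = 0.03389.
ΔP = f(L/D_h)(ρV²/2) = 0.03389·15.16/0.1011·0.6299 = 3.202 Pa.

ΔP ≈ 3.202 Pa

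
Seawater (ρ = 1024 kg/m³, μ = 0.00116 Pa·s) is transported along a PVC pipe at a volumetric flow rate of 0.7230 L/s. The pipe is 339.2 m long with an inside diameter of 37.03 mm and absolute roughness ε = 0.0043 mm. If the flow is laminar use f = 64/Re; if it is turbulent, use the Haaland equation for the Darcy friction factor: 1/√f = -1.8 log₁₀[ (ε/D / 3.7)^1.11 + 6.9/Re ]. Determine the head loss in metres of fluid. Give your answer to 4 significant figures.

h_f ≈ 5.336 m

Q = 0.7230 L/s = 0.7230/1000 = 0.000723 m³/s.
Cross-sectional area A = πD²/4 = π(0.03703)²/4 = 0.001077 m²; mean velocity V = Q/A = 0.000723/0.001077 = 0.6713 m/s.
Reynolds number Re = ρVD/μ = 1024 · 0.6713 · 0.03703 / 0.00116 = 2.195e+04.
Re > 4000 → turbulent. Relative roughness ε/D = 4.3e-06/0.03703 = 0.000116. Haaland: 1/√f = -1.8 log₁₀[(0.000116/3.7)^1.11 + 6.9/2.195e+04] = -1.8 log₁₀[1e-05 + 0.000314] = 6.28, so f = 0.02536.
Darcy-Weisbach: ΔP = f(L/D)(ρV²/2) = 0.02536·(339.2/0.03703)·(1024·0.6713²/2) = 0.02536·9160·230.8 = 5.36e+04 Pa.
Head loss h_f = ΔP/(ρg) = 5.36e+04/(1024·9.81) = 5.336 m.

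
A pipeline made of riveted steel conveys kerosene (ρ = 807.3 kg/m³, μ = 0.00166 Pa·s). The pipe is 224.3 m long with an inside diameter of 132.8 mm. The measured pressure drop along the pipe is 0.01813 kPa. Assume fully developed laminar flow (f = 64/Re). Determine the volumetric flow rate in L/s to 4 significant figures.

Q ≈ 0.3717 L/s

For laminar flow, f = 64/Re with Re = ρVD/μ, so Darcy-Weisbach reduces to ΔP = 32μLV/D². Solving for V: V = ΔP·D²/(32μL) = 18.13·(0.1328)²/(32·0.00166·224.3) = 0.02684 m/s.
Check: Re = ρVD/μ = 807.3·0.02684·0.1328/0.00166 = 1733 < 2300, so the laminar assumption holds.
Q = V·A = 0.02684·(π/4·0.1328²) = 0.0003717 m³/s = 0.3717 L/s.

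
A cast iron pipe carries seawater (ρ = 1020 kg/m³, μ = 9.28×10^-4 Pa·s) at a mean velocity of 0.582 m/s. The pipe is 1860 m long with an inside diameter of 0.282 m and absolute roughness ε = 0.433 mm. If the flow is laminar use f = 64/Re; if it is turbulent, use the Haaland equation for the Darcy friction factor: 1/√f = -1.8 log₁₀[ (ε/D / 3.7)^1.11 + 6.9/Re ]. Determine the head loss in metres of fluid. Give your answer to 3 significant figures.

h_f ≈ 2.61 m

Reynolds number Re = ρVD/μ = 1020 · 0.582 · 0.282 / 0.000928 = 1.804e+05.
Re > 4000 → turbulent. Relative roughness ε/D = 0.000433/0.282 = 0.00154. Haaland: 1/√f = -1.8 log₁₀[(0.00154/3.7)^1.11 + 6.9/1.804e+05] = -1.8 log₁₀[0.000176 + 3.82e-05] = 6.604, so f = 0.02293.
Darcy-Weisbach: ΔP = f(L/D)(ρV²/2) = 0.02293·(1860/0.282)·(1020·0.582²/2) = 0.02293·6596·172.7 = 2.613e+04 Pa.
Head loss h_f = ΔP/(ρg) = 2.613e+04/(1020·9.81) = 2.61 m.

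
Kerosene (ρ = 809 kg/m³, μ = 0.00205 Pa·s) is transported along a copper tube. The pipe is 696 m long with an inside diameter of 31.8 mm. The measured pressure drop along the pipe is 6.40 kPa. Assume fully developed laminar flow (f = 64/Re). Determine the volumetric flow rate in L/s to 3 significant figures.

For laminar flow, f = 64/Re with Re = ρVD/μ, so Darcy-Weisbach reduces to ΔP = 32μLV/D². Solving for V: V = ΔP·D²/(32μL) = 6400·(0.0318)²/(32·0.00205·696) = 0.1417 m/s.
Check: Re = ρVD/μ = 809·0.1417·0.0318/0.00205 = 1779 < 2300, so the laminar assumption holds.
Q = V·A = 0.1417·(π/4·0.0318²) = 0.0001126 m³/s = 0.113 L/s.

Q ≈ 0.113 L/s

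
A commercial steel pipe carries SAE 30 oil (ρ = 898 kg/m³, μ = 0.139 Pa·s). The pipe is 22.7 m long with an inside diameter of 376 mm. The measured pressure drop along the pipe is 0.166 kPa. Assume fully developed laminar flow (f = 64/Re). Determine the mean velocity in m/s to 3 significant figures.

For laminar flow, f = 64/Re with Re = ρVD/μ, so Darcy-Weisbach reduces to ΔP = 32μLV/D². Solving for V: V = ΔP·D²/(32μL) = 166·(0.376)²/(32·0.139·22.7) = 0.2324 m/s.
Check: Re = ρVD/μ = 898·0.2324·0.376/0.139 = 564.6 < 2300, so the laminar assumption holds.

V ≈ 0.232 m/s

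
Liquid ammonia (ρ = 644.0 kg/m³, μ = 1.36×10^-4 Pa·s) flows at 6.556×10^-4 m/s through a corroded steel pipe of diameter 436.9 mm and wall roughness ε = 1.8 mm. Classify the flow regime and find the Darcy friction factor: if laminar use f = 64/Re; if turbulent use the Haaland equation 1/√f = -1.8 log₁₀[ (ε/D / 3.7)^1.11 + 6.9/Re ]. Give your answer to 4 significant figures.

f ≈ 0.04719

Re = ρVD/μ = 644·0.0006556·0.4369/0.000136 = 1356.
Re < 2300 → laminar, so f = 64/Re = 0.04719 (roughness is irrelevant in laminar flow).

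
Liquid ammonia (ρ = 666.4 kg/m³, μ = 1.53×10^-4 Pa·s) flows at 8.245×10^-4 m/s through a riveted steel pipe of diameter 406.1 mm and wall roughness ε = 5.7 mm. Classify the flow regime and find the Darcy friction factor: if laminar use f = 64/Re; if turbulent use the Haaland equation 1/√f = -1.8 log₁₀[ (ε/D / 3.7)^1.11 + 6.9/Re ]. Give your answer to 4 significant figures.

f ≈ 0.04388

Re = ρVD/μ = 666.4·0.0008245·0.4061/0.000153 = 1458.
Re < 2300 → laminar, so f = 64/Re = 0.04388 (roughness is irrelevant in laminar flow).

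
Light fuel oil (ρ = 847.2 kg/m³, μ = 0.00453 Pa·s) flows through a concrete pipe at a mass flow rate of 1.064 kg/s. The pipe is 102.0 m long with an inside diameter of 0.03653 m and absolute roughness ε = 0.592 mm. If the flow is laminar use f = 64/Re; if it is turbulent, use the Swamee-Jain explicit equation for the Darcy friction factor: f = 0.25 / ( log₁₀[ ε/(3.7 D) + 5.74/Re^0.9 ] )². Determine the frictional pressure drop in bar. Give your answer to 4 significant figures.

ΔP ≈ 0.8660 bar

A = πD²/4 = π(0.03653)²/4 = 0.001048 m²; mean velocity V = ṁ/(ρA) = 1.064/(847.2 · 0.001048) = 1.198 m/s.
Reynolds number Re = ρVD/μ = 847.2 · 1.198 · 0.03653 / 0.00453 = 8187.
Re > 4000 → turbulent. Relative roughness ε/D = 0.000592/0.03653 = 0.0162. Swamee-Jain: f = 0.25/(log₁₀[0.0162/3.7 + 5.74/8187^0.9])² = 0.25/(log₁₀[0.00438 + 0.00173])² = 0.25/(-2.214)² = 0.05099.
Darcy-Weisbach: ΔP = f(L/D)(ρV²/2) = 0.05099·(102/0.03653)·(847.2·1.198²/2) = 0.05099·2792·608.3 = 8.66e+04 Pa.
ΔP = 8.66e+04 Pa = 0.8660 bar.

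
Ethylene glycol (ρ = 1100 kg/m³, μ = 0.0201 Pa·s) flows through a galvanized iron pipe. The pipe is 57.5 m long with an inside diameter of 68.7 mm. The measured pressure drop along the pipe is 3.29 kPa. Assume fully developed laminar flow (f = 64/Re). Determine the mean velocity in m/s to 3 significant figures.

V ≈ 0.420 m/s

For laminar flow, f = 64/Re with Re = ρVD/μ, so Darcy-Weisbach reduces to ΔP = 32μLV/D². Solving for V: V = ΔP·D²/(32μL) = 3290·(0.0687)²/(32·0.0201·57.5) = 0.4199 m/s.
Check: Re = ρVD/μ = 1100·0.4199·0.0687/0.0201 = 1579 < 2300, so the laminar assumption holds.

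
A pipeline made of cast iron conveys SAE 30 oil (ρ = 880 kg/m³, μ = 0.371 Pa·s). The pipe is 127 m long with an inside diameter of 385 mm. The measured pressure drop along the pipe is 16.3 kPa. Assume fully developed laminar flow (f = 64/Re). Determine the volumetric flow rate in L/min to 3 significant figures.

Q ≈ 11200 L/min

For laminar flow, f = 64/Re with Re = ρVD/μ, so Darcy-Weisbach reduces to ΔP = 32μLV/D². Solving for V: V = ΔP·D²/(32μL) = 1.63e+04·(0.385)²/(32·0.371·127) = 1.602 m/s.
Check: Re = ρVD/μ = 880·1.602·0.385/0.371 = 1463 < 2300, so the laminar assumption holds.
Q = V·A = 1.602·(π/4·0.385²) = 0.1865 m³/s = 11200 L/min.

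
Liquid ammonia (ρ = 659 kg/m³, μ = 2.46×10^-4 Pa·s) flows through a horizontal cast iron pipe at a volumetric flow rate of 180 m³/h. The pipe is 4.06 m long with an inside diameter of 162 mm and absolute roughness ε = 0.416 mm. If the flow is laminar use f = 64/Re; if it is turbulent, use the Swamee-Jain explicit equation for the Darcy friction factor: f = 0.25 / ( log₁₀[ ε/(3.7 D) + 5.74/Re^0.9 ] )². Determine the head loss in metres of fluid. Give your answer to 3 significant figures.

Q = 180 m³/h = 180/3600 = 0.05 m³/s.
Cross-sectional area A = πD²/4 = π(0.162)²/4 = 0.02061 m²; mean velocity V = Q/A = 0.05/0.02061 = 2.426 m/s.
Reynolds number Re = ρVD/μ = 659 · 2.426 · 0.162 / 0.000246 = 1.053e+06.
Re > 4000 → turbulent. Relative roughness ε/D = 0.000416/0.162 = 0.00257. Swamee-Jain: f = 0.25/(log₁₀[0.00257/3.7 + 5.74/1.053e+06^0.9])² = 0.25/(log₁₀[0.000694 + 2.18e-05])² = 0.25/(-3.145)² = 0.02527.
Darcy-Weisbach: ΔP = f(L/D)(ρV²/2) = 0.02527·(4.06/0.162)·(659·2.426²/2) = 0.02527·25.06·1939 = 1228 Pa.
Head loss h_f = ΔP/(ρg) = 1228/(659·9.81) = 0.190 m.

h_f ≈ 0.190 m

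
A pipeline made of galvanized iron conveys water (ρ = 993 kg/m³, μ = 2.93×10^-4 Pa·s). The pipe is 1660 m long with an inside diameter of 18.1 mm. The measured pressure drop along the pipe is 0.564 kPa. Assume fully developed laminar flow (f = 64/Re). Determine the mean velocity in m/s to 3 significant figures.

For laminar flow, f = 64/Re with Re = ρVD/μ, so Darcy-Weisbach reduces to ΔP = 32μLV/D². Solving for V: V = ΔP·D²/(32μL) = 564·(0.0181)²/(32·0.000293·1660) = 0.01187 m/s.
Check: Re = ρVD/μ = 993·0.01187·0.0181/0.000293 = 728.2 < 2300, so the laminar assumption holds.

V ≈ 0.0119 m/s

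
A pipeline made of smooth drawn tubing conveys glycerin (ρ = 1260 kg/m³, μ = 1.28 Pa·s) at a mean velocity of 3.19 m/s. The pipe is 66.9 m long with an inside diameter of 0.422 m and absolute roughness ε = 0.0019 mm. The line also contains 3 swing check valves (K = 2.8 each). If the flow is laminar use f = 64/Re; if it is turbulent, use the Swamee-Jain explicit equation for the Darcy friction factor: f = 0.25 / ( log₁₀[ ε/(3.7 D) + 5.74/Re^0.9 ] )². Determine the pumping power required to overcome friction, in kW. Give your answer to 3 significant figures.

Reynolds number Re = ρVD/μ = 1260 · 3.19 · 0.422 / 1.28 = 1325.
Re < 2300 → laminar flow, so f = 64/Re = 64/1325 = 0.0483 (the turbulent correlation is not needed).
Total minor-loss coefficient ΣK = 3·2.8 = 8.4.
ΔP = [f·L/D + ΣK]·(ρV²/2) = [0.0483·66.9/0.422 + 8.4]·(1260·3.19²/2) = [7.656 + 8.4]·6411 = 1.029e+05 Pa.
Q = V·A = 3.19·0.1399 = 0.4462 m³/s.
Pumping power P = QΔP = 0.4462·1.029e+05 = 45930 W = 45.9 kW.

P ≈ 45.9 kW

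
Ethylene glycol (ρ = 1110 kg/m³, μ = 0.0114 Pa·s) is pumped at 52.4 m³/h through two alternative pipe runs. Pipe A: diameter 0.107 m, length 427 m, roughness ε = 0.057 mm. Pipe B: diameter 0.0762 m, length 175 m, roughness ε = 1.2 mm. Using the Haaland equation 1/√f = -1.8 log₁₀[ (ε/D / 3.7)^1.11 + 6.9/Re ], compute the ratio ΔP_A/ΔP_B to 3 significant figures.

ΔP_A/ΔP_B ≈ 0.268

Pipe A: V = Q/A = 0.01456/0.008992 = 1.619 m/s; Re = 1.686e+04; ε/D = 0.000533; Haaland → f = 0.02777; ΔP_A = f(L/D)(ρV²/2) = 1.612e+05 Pa.
Pipe B: V = Q/A = 0.01456/0.00456 = 3.192 m/s; Re = 2.368e+04; ε/D = 0.0157; Haaland → f = 0.04634; ΔP_B = f(L/D)(ρV²/2) = 6.017e+05 Pa.
ΔP_A/ΔP_B = 1.612e+05/6.017e+05 = 0.268.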